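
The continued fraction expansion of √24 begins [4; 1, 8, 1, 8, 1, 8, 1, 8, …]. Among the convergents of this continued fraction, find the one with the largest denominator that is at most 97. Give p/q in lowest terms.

List convergents until the denominator exceeds the bound:
a_0 = 4: 4/1  (≤ bound)
a_1 = 1: 5/1  (≤ bound)
a_2 = 8: 44/9  (≤ bound)
a_3 = 1: 49/10  (≤ bound)
a_4 = 8: 436/89  (≤ bound)
a_5 = 1: 485/99  (> 97, stop)

436/89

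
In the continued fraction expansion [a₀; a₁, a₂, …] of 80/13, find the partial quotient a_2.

2

Run the Euclidean algorithm, recording each quotient:
80 = 6·13 + 2, so a_0 = 6
13 = 6·2 + 1, so a_1 = 6
2 = 2·1 + 0, so a_2 = 2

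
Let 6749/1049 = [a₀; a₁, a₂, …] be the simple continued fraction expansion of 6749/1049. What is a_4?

6749 ÷ 1049 → quotient 6, remainder 455
1049 ÷ 455 → quotient 2, remainder 139
455 ÷ 139 → quotient 3, remainder 38
139 ÷ 38 → quotient 3, remainder 25
38 ÷ 25 → quotient 1, remainder 13

1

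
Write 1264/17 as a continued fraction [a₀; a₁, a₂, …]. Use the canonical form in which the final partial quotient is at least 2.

⌊1264/17⌋ = 74, remainder 6
⌊17/6⌋ = 2, remainder 5
⌊6/5⌋ = 1, remainder 1
⌊5/1⌋ = 5, remainder 0

[74; 2, 1, 5]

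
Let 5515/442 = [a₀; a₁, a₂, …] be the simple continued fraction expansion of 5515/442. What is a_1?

⌊5515/442⌋ = 12, remainder 211
⌊442/211⌋ = 2, remainder 20

2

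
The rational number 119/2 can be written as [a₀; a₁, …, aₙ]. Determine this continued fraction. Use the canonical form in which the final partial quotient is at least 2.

Apply division with remainder until the remainder is 0:
⌊119/2⌋ = 59, remainder 1
⌊2/1⌋ = 2, remainder 0

[59; 2]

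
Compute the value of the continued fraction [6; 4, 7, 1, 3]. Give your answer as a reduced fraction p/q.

799/128

a_0 = 6: 6/1
a_1 = 4: 25/4
a_2 = 7: 181/29
a_3 = 1: 206/33
a_4 = 3: 799/128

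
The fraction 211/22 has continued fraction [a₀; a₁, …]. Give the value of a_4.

4

211 ÷ 22 → quotient 9, remainder 13
22 ÷ 13 → quotient 1, remainder 9
13 ÷ 9 → quotient 1, remainder 4
9 ÷ 4 → quotient 2, remainder 1
4 ÷ 1 → quotient 4, remainder 0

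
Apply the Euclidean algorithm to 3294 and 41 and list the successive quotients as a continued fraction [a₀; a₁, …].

Repeatedly divide and take the remainder:
⌊3294/41⌋ = 80, remainder 14
⌊41/14⌋ = 2, remainder 13
⌊14/13⌋ = 1, remainder 1
⌊13/1⌋ = 13, remainder 0

[80; 2, 1, 13]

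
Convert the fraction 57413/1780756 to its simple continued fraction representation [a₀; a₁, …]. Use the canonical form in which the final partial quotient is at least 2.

⌊57413/1780756⌋ = 0, remainder 57413
⌊1780756/57413⌋ = 31, remainder 953
⌊57413/953⌋ = 60, remainder 233
⌊953/233⌋ = 4, remainder 21
⌊233/21⌋ = 11, remainder 2
⌊21/2⌋ = 10, remainder 1
⌊2/1⌋ = 2, remainder 0

[0; 31, 60, 4, 11, 10, 2]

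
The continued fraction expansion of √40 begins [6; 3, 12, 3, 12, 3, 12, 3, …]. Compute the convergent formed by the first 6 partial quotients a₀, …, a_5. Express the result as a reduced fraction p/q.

Start with 3.
12 + 1/(3/1) = 12 + 1/3 = 37/3
3 + 1/(37/3) = 3 + 3/37 = 114/37
12 + 1/(114/37) = 12 + 37/114 = 1405/114
3 + 1/(1405/114) = 3 + 114/1405 = 4329/1405
6 + 1/(4329/1405) = 6 + 1405/4329 = 27379/4329

27379/4329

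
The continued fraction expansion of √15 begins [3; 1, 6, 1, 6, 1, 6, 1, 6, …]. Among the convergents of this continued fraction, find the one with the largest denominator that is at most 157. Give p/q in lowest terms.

244/63

a_0 = 3: 3/1  (≤ bound)
a_1 = 1: 4/1  (≤ bound)
a_2 = 6: 27/7  (≤ bound)
a_3 = 1: 31/8  (≤ bound)
a_4 = 6: 213/55  (≤ bound)
a_5 = 1: 244/63  (≤ bound)
a_6 = 6: 1677/433  (> 157, stop)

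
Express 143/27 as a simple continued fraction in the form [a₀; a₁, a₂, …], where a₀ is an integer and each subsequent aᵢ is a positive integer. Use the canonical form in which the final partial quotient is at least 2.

[5; 3, 2, 1, 2]

⌊143/27⌋ = 5, remainder 8
⌊27/8⌋ = 3, remainder 3
⌊8/3⌋ = 2, remainder 2
⌊3/2⌋ = 1, remainder 1
⌊2/1⌋ = 2, remainder 0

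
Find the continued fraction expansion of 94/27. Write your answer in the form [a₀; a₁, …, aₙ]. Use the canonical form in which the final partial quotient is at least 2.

Run the Euclidean algorithm, recording each quotient:
94 = 3·27 + 13, so a_0 = 3
27 = 2·13 + 1, so a_1 = 2
13 = 13·1 + 0, so a_2 = 13

[3; 2, 13]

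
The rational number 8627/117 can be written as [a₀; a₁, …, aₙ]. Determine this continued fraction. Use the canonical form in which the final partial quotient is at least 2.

[73; 1, 2, 1, 3, 2, 3]

8627 = 73·117 + 86, so a_0 = 73
117 = 1·86 + 31, so a_1 = 1
86 = 2·31 + 24, so a_2 = 2
31 = 1·24 + 7, so a_3 = 1
24 = 3·7 + 3, so a_4 = 3
7 = 2·3 + 1, so a_5 = 2
3 = 3·1 + 0, so a_6 = 3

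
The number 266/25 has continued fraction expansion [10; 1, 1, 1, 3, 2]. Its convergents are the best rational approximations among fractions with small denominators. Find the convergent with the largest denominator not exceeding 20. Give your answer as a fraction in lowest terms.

117/11

a_0 = 10: 10/1  (≤ bound)
a_1 = 1: 11/1  (≤ bound)
a_2 = 1: 21/2  (≤ bound)
a_3 = 1: 32/3  (≤ bound)
a_4 = 3: 117/11  (≤ bound)
a_5 = 2: 266/25  (> 20, stop)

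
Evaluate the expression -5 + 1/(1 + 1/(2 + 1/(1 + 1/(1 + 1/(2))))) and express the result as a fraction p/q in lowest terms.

Start with 2.
1 + 1/(2/1) = 1 + 1/2 = 3/2
1 + 1/(3/2) = 1 + 2/3 = 5/3
2 + 1/(5/3) = 2 + 3/5 = 13/5
1 + 1/(13/5) = 1 + 5/13 = 18/13
-5 + 1/(18/13) = -5 + 13/18 = -77/18

-77/18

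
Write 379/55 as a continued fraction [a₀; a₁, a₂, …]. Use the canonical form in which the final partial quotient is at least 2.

[6; 1, 8, 6]

Repeatedly divide and take the remainder:
379 ÷ 55 → quotient 6, remainder 49
55 ÷ 49 → quotient 1, remainder 6
49 ÷ 6 → quotient 8, remainder 1
6 ÷ 1 → quotient 6, remainder 0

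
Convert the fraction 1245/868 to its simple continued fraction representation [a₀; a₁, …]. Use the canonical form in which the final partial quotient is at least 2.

⌊1245/868⌋ = 1, remainder 377
⌊868/377⌋ = 2, remainder 114
⌊377/114⌋ = 3, remainder 35
⌊114/35⌋ = 3, remainder 9
⌊35/9⌋ = 3, remainder 8
⌊9/8⌋ = 1, remainder 1
⌊8/1⌋ = 8, remainder 0

[1; 2, 3, 3, 3, 1, 8]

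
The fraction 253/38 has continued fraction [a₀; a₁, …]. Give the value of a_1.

253 ÷ 38 → quotient 6, remainder 25
38 ÷ 25 → quotient 1, remainder 13

1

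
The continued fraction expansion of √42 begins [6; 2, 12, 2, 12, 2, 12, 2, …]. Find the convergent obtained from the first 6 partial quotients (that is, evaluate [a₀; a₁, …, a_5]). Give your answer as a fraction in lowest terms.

Start with 2.
12 + 1/(2/1) = 12 + 1/2 = 25/2
2 + 1/(25/2) = 2 + 2/25 = 52/25
12 + 1/(52/25) = 12 + 25/52 = 649/52
2 + 1/(649/52) = 2 + 52/649 = 1350/649
6 + 1/(1350/649) = 6 + 649/1350 = 8749/1350

8749/1350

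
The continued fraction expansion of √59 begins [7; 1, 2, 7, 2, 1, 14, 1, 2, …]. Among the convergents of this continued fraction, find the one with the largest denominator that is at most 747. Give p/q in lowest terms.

List convergents until the denominator exceeds the bound:
a_0 = 7: 7/1  (≤ bound)
a_1 = 1: 8/1  (≤ bound)
a_2 = 2: 23/3  (≤ bound)
a_3 = 7: 169/22  (≤ bound)
a_4 = 2: 361/47  (≤ bound)
a_5 = 1: 530/69  (≤ bound)
a_6 = 14: 7781/1013  (> 747, stop)

530/69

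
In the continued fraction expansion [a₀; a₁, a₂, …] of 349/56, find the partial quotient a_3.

4

Run the Euclidean algorithm, recording each quotient:
⌊349/56⌋ = 6, remainder 13
⌊56/13⌋ = 4, remainder 4
⌊13/4⌋ = 3, remainder 1
⌊4/1⌋ = 4, remainder 0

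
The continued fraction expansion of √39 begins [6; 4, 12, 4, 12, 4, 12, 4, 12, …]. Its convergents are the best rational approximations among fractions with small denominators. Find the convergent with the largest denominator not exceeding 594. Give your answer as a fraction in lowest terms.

1249/200

List convergents until the denominator exceeds the bound:
a_0 = 6: 6/1  (≤ bound)
a_1 = 4: 25/4  (≤ bound)
a_2 = 12: 306/49  (≤ bound)
a_3 = 4: 1249/200  (≤ bound)
a_4 = 12: 15294/2449  (> 594, stop)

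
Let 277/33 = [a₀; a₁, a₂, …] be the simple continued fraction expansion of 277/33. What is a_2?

1

277 ÷ 33 → quotient 8, remainder 13
33 ÷ 13 → quotient 2, remainder 7
13 ÷ 7 → quotient 1, remainder 6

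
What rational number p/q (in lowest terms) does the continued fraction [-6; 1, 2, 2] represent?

a_0 = -6: -6/1
a_1 = 1: -5/1
a_2 = 2: -16/3
a_3 = 2: -37/7

-37/7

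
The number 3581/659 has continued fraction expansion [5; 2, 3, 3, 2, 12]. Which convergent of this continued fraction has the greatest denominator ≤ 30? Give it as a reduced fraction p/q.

125/23

a_0 = 5: 5/1  (≤ bound)
a_1 = 2: 11/2  (≤ bound)
a_2 = 3: 38/7  (≤ bound)
a_3 = 3: 125/23  (≤ bound)
a_4 = 2: 288/53  (> 30, stop)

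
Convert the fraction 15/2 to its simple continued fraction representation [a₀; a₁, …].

Repeatedly divide and take the remainder:
⌊15/2⌋ = 7, remainder 1
⌊2/1⌋ = 2, remainder 0

[7; 2]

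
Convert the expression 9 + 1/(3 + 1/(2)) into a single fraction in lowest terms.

65/7

Work from the innermost term outward:
Start with 2.
3 + 1/(2/1) = 3 + 1/2 = 7/2
9 + 1/(7/2) = 9 + 2/7 = 65/7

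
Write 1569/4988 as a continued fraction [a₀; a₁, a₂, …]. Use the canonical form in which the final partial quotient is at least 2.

1569 = 0·4988 + 1569, so a_0 = 0
4988 = 3·1569 + 281, so a_1 = 3
1569 = 5·281 + 164, so a_2 = 5
281 = 1·164 + 117, so a_3 = 1
164 = 1·117 + 47, so a_4 = 1
117 = 2·47 + 23, so a_5 = 2
47 = 2·23 + 1, so a_6 = 2
23 = 23·1 + 0, so a_7 = 23

[0; 3, 5, 1, 1, 2, 2, 23]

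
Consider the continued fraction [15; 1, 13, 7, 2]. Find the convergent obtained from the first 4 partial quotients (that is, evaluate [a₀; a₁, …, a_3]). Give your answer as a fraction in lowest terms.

Starting at the tail and folding back:
Start with 7.
13 + 1/(7/1) = 13 + 1/7 = 92/7
1 + 1/(92/7) = 1 + 7/92 = 99/92
15 + 1/(99/92) = 15 + 92/99 = 1577/99

1577/99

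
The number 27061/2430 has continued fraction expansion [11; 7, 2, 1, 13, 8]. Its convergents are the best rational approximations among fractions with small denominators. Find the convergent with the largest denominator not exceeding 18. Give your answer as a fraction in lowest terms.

a_0 = 11: 11/1  (≤ bound)
a_1 = 7: 78/7  (≤ bound)
a_2 = 2: 167/15  (≤ bound)
a_3 = 1: 245/22  (> 18, stop)

167/15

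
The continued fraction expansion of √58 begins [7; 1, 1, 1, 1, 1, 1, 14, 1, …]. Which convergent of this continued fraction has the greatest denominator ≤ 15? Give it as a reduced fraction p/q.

a_0 = 7: 7/1  (≤ bound)
a_1 = 1: 8/1  (≤ bound)
a_2 = 1: 15/2  (≤ bound)
a_3 = 1: 23/3  (≤ bound)
a_4 = 1: 38/5  (≤ bound)
a_5 = 1: 61/8  (≤ bound)
a_6 = 1: 99/13  (≤ bound)
a_7 = 14: 1447/190  (> 15, stop)

99/13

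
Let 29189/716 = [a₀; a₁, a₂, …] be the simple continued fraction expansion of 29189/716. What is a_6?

Apply division with remainder until the remainder is 0:
⌊29189/716⌋ = 40, remainder 549
⌊716/549⌋ = 1, remainder 167
⌊549/167⌋ = 3, remainder 48
⌊167/48⌋ = 3, remainder 23
⌊48/23⌋ = 2, remainder 2
⌊23/2⌋ = 11, remainder 1
⌊2/1⌋ = 2, remainder 0

2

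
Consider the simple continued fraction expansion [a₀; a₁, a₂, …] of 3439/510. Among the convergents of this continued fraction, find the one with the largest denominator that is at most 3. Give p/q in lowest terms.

20/3

List convergents until the denominator exceeds the bound:
a_0 = 6: 6/1  (≤ bound)
a_1 = 1: 7/1  (≤ bound)
a_2 = 2: 20/3  (≤ bound)
a_3 = 1: 27/4  (> 3, stop)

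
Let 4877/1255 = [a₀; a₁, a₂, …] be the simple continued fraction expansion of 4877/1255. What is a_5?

⌊4877/1255⌋ = 3, remainder 1112
⌊1255/1112⌋ = 1, remainder 143
⌊1112/143⌋ = 7, remainder 111
⌊143/111⌋ = 1, remainder 32
⌊111/32⌋ = 3, remainder 15
⌊32/15⌋ = 2, remainder 2

2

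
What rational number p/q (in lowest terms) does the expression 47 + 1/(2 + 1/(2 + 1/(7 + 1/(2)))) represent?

3745/79

Start with 2.
7 + 1/(2/1) = 7 + 1/2 = 15/2
2 + 1/(15/2) = 2 + 2/15 = 32/15
2 + 1/(32/15) = 2 + 15/32 = 79/32
47 + 1/(79/32) = 47 + 32/79 = 3745/79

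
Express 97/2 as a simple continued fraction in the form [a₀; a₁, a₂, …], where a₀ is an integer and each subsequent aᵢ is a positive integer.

[48; 2]

Apply division with remainder until the remainder is 0:
⌊97/2⌋ = 48, remainder 1
⌊2/1⌋ = 2, remainder 0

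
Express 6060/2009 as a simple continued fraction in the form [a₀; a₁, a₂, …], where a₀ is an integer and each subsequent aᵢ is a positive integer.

Repeatedly divide and take the remainder:
6060 ÷ 2009 → quotient 3, remainder 33
2009 ÷ 33 → quotient 60, remainder 29
33 ÷ 29 → quotient 1, remainder 4
29 ÷ 4 → quotient 7, remainder 1
4 ÷ 1 → quotient 4, remainder 0

[3; 60, 1, 7, 4]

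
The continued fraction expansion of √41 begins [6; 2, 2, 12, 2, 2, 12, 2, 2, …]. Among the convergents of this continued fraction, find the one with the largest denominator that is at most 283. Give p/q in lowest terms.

826/129

a_0 = 6: 6/1  (≤ bound)
a_1 = 2: 13/2  (≤ bound)
a_2 = 2: 32/5  (≤ bound)
a_3 = 12: 397/62  (≤ bound)
a_4 = 2: 826/129  (≤ bound)
a_5 = 2: 2049/320  (> 283, stop)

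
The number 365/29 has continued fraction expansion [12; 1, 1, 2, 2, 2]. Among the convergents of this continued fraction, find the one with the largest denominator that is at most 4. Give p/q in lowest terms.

a_0 = 12: 12/1  (≤ bound)
a_1 = 1: 13/1  (≤ bound)
a_2 = 1: 25/2  (≤ bound)
a_3 = 2: 63/5  (> 4, stop)

25/2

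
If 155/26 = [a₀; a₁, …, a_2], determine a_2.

25

155 ÷ 26 → quotient 5, remainder 25
26 ÷ 25 → quotient 1, remainder 1
25 ÷ 1 → quotient 25, remainder 0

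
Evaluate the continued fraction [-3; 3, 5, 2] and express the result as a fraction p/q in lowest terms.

-94/35

Start with 2.
5 + 1/(2/1) = 5 + 1/2 = 11/2
3 + 1/(11/2) = 3 + 2/11 = 35/11
-3 + 1/(35/11) = -3 + 11/35 = -94/35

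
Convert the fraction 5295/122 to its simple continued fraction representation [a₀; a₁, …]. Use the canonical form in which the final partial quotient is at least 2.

⌊5295/122⌋ = 43, remainder 49
⌊122/49⌋ = 2, remainder 24
⌊49/24⌋ = 2, remainder 1
⌊24/1⌋ = 24, remainder 0

[43; 2, 2, 24]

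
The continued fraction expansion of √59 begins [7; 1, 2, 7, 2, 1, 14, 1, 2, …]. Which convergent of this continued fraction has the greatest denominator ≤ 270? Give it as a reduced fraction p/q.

List convergents until the denominator exceeds the bound:
a_0 = 7: 7/1  (≤ bound)
a_1 = 1: 8/1  (≤ bound)
a_2 = 2: 23/3  (≤ bound)
a_3 = 7: 169/22  (≤ bound)
a_4 = 2: 361/47  (≤ bound)
a_5 = 1: 530/69  (≤ bound)
a_6 = 14: 7781/1013  (> 270, stop)

530/69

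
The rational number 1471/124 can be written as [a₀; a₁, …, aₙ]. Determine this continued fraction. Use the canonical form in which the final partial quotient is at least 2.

[11; 1, 6, 3, 2, 2]

1471 = 11·124 + 107, so a_0 = 11
124 = 1·107 + 17, so a_1 = 1
107 = 6·17 + 5, so a_2 = 6
17 = 3·5 + 2, so a_3 = 3
5 = 2·2 + 1, so a_4 = 2
2 = 2·1 + 0, so a_5 = 2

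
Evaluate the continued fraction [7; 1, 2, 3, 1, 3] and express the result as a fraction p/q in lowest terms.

Start with 3.
1 + 1/(3/1) = 1 + 1/3 = 4/3
3 + 1/(4/3) = 3 + 3/4 = 15/4
2 + 1/(15/4) = 2 + 4/15 = 34/15
1 + 1/(34/15) = 1 + 15/34 = 49/34
7 + 1/(49/34) = 7 + 34/49 = 377/49

377/49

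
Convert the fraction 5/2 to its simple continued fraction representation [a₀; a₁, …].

5 = 2·2 + 1, so a_0 = 2
2 = 2·1 + 0, so a_1 = 2

[2; 2]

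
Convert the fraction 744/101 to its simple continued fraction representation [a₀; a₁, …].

Repeatedly divide and take the remainder:
⌊744/101⌋ = 7, remainder 37
⌊101/37⌋ = 2, remainder 27
⌊37/27⌋ = 1, remainder 10
⌊27/10⌋ = 2, remainder 7
⌊10/7⌋ = 1, remainder 3
⌊7/3⌋ = 2, remainder 1
⌊3/1⌋ = 3, remainder 0

[7; 2, 1, 2, 1, 2, 3]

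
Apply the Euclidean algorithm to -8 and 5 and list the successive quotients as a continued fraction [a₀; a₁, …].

-8 ÷ 5 → quotient -2, remainder 2
5 ÷ 2 → quotient 2, remainder 1
2 ÷ 1 → quotient 2, remainder 0

[-2; 2, 2]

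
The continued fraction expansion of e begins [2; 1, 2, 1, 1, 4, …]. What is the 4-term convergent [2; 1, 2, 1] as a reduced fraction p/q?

11/4

Collapse the nested fraction from the inside out:
Start with 1.
2 + 1/(1/1) = 2 + 1/1 = 3/1
1 + 1/(3/1) = 1 + 1/3 = 4/3
2 + 1/(4/3) = 2 + 3/4 = 11/4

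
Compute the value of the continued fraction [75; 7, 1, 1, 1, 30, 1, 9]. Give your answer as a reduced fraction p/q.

a_0 = 75: 75/1
a_1 = 7: 526/7
a_2 = 1: 601/8
a_3 = 1: 1127/15
a_4 = 1: 1728/23
a_5 = 30: 52967/705
a_6 = 1: 54695/728
a_7 = 9: 545222/7257

545222/7257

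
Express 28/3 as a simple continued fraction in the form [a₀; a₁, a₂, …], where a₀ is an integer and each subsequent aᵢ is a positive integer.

[9; 3]

Repeatedly divide and take the remainder:
28 ÷ 3 → quotient 9, remainder 1
3 ÷ 1 → quotient 3, remainder 0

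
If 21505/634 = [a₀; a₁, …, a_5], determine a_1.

1

Run the Euclidean algorithm, recording each quotient:
21505 ÷ 634 → quotient 33, remainder 583
634 ÷ 583 → quotient 1, remainder 51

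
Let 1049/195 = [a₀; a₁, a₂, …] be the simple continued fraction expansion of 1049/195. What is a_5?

Apply division with remainder until the remainder is 0:
⌊1049/195⌋ = 5, remainder 74
⌊195/74⌋ = 2, remainder 47
⌊74/47⌋ = 1, remainder 27
⌊47/27⌋ = 1, remainder 20
⌊27/20⌋ = 1, remainder 7
⌊20/7⌋ = 2, remainder 6

2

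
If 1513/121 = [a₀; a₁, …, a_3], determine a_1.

1513 ÷ 121 → quotient 12, remainder 61
121 ÷ 61 → quotient 1, remainder 60

1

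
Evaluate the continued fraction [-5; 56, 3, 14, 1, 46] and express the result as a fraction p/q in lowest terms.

Build up convergents one term at a time:
a_0 = -5: -5/1
a_1 = 56: -279/56
a_2 = 3: -842/169
a_3 = 14: -12067/2422
a_4 = 1: -12909/2591
a_5 = 46: -605881/121608

-605881/121608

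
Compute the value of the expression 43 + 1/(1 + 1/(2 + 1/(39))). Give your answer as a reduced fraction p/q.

5153/118

Use the convergent recurrence hₖ = aₖ·hₖ₋₁ + hₖ₋₂ (and likewise for the denominators kₖ):
a_0 = 43: 43/1
a_1 = 1: 44/1
a_2 = 2: 131/3
a_3 = 39: 5153/118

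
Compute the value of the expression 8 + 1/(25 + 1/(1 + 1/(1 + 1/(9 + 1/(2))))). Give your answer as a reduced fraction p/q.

a_0 = 8: 8/1
a_1 = 25: 201/25
a_2 = 1: 209/26
a_3 = 1: 410/51
a_4 = 9: 3899/485
a_5 = 2: 8208/1021

8208/1021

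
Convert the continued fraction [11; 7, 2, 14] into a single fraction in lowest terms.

2416/217

Start with 14.
2 + 1/(14/1) = 2 + 1/14 = 29/14
7 + 1/(29/14) = 7 + 14/29 = 217/29
11 + 1/(217/29) = 11 + 29/217 = 2416/217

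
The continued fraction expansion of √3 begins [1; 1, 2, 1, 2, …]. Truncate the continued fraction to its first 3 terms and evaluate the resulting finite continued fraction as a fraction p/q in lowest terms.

Start with 2.
1 + 1/(2/1) = 1 + 1/2 = 3/2
1 + 1/(3/2) = 1 + 2/3 = 5/3

5/3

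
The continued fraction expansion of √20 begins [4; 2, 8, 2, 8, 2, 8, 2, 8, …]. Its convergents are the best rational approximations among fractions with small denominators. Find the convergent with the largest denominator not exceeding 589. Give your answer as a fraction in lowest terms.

List convergents until the denominator exceeds the bound:
a_0 = 4: 4/1  (≤ bound)
a_1 = 2: 9/2  (≤ bound)
a_2 = 8: 76/17  (≤ bound)
a_3 = 2: 161/36  (≤ bound)
a_4 = 8: 1364/305  (≤ bound)
a_5 = 2: 2889/646  (> 589, stop)

1364/305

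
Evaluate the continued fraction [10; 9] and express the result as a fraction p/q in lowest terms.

91/9

Use the convergent recurrence hₖ = aₖ·hₖ₋₁ + hₖ₋₂ (and likewise for the denominators kₖ):
a_0 = 10: 10/1
a_1 = 9: 91/9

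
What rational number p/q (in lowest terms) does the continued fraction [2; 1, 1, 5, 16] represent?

Compute successive convergents:
a_0 = 2: 2/1
a_1 = 1: 3/1
a_2 = 1: 5/2
a_3 = 5: 28/11
a_4 = 16: 453/178

453/178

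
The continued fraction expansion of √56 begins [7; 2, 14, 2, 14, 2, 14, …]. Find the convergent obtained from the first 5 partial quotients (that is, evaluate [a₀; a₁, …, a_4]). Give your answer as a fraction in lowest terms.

Start with 14.
2 + 1/(14/1) = 2 + 1/14 = 29/14
14 + 1/(29/14) = 14 + 14/29 = 420/29
2 + 1/(420/29) = 2 + 29/420 = 869/420
7 + 1/(869/420) = 7 + 420/869 = 6503/869

6503/869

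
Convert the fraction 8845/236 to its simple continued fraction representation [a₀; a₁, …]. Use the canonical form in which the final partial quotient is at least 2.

[37; 2, 11, 3, 3]

⌊8845/236⌋ = 37, remainder 113
⌊236/113⌋ = 2, remainder 10
⌊113/10⌋ = 11, remainder 3
⌊10/3⌋ = 3, remainder 1
⌊3/1⌋ = 3, remainder 0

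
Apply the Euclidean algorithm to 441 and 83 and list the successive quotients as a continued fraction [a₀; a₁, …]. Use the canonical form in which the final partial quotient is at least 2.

441 = 5·83 + 26, so a_0 = 5
83 = 3·26 + 5, so a_1 = 3
26 = 5·5 + 1, so a_2 = 5
5 = 5·1 + 0, so a_3 = 5

[5; 3, 5, 5]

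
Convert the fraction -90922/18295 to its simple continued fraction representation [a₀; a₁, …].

Run the Euclidean algorithm, recording each quotient:
-90922 = -5·18295 + 553, so a_0 = -5
18295 = 33·553 + 46, so a_1 = 33
553 = 12·46 + 1, so a_2 = 12
46 = 46·1 + 0, so a_3 = 46

[-5; 33, 12, 46]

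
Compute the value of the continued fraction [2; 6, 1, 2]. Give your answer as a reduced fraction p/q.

Start with 2.
1 + 1/(2/1) = 1 + 1/2 = 3/2
6 + 1/(3/2) = 6 + 2/3 = 20/3
2 + 1/(20/3) = 2 + 3/20 = 43/20

43/20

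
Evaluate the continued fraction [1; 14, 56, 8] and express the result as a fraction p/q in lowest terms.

Start with 8.
56 + 1/(8/1) = 56 + 1/8 = 449/8
14 + 1/(449/8) = 14 + 8/449 = 6294/449
1 + 1/(6294/449) = 1 + 449/6294 = 6743/6294

6743/6294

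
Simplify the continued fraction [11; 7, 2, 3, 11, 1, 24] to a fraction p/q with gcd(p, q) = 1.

177296/15923

Build up convergents one term at a time:
a_0 = 11: 11/1
a_1 = 7: 78/7
a_2 = 2: 167/15
a_3 = 3: 579/52
a_4 = 11: 6536/587
a_5 = 1: 7115/639
a_6 = 24: 177296/15923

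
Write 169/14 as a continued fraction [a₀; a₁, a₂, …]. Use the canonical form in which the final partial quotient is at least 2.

⌊169/14⌋ = 12, remainder 1
⌊14/1⌋ = 14, remainder 0

[12; 14]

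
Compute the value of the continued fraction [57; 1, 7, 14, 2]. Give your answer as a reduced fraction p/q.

a_0 = 57: 57/1
a_1 = 1: 58/1
a_2 = 7: 463/8
a_3 = 14: 6540/113
a_4 = 2: 13543/234

13543/234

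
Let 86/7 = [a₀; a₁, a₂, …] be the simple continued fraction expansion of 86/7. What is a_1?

3

86 = 12·7 + 2, so a_0 = 12
7 = 3·2 + 1, so a_1 = 3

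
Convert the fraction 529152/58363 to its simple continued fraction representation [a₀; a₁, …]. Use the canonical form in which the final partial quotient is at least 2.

⌊529152/58363⌋ = 9, remainder 3885
⌊58363/3885⌋ = 15, remainder 88
⌊3885/88⌋ = 44, remainder 13
⌊88/13⌋ = 6, remainder 10
⌊13/10⌋ = 1, remainder 3
⌊10/3⌋ = 3, remainder 1
⌊3/1⌋ = 3, remainder 0

[9; 15, 44, 6, 1, 3, 3]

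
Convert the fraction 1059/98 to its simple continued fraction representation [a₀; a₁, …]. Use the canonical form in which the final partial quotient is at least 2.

Repeatedly divide and take the remainder:
1059 ÷ 98 → quotient 10, remainder 79
98 ÷ 79 → quotient 1, remainder 19
79 ÷ 19 → quotient 4, remainder 3
19 ÷ 3 → quotient 6, remainder 1
3 ÷ 1 → quotient 3, remainder 0

[10; 1, 4, 6, 3]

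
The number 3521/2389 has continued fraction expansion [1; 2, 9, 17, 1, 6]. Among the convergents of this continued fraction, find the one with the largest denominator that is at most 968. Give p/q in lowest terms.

a_0 = 1: 1/1  (≤ bound)
a_1 = 2: 3/2  (≤ bound)
a_2 = 9: 28/19  (≤ bound)
a_3 = 17: 479/325  (≤ bound)
a_4 = 1: 507/344  (≤ bound)
a_5 = 6: 3521/2389  (> 968, stop)

507/344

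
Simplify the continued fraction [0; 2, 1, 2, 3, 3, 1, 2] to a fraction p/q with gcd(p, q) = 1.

Start with 2.
1 + 1/(2/1) = 1 + 1/2 = 3/2
3 + 1/(3/2) = 3 + 2/3 = 11/3
3 + 1/(11/3) = 3 + 3/11 = 36/11
2 + 1/(36/11) = 2 + 11/36 = 83/36
1 + 1/(83/36) = 1 + 36/83 = 119/83
2 + 1/(119/83) = 2 + 83/119 = 321/119
0 + 1/(321/119) = 0 + 119/321 = 119/321

119/321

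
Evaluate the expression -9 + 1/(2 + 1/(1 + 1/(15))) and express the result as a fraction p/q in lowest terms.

Collapse the nested fraction from the inside out:
Start with 15.
1 + 1/(15/1) = 1 + 1/15 = 16/15
2 + 1/(16/15) = 2 + 15/16 = 47/16
-9 + 1/(47/16) = -9 + 16/47 = -407/47

-407/47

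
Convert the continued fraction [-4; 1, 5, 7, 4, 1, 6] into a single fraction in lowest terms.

a_0 = -4: -4/1
a_1 = 1: -3/1
a_2 = 5: -19/6
a_3 = 7: -136/43
a_4 = 4: -563/178
a_5 = 1: -699/221
a_6 = 6: -4757/1504

-4757/1504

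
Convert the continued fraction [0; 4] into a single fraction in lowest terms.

a_0 = 0: 0/1
a_1 = 4: 1/4

1/4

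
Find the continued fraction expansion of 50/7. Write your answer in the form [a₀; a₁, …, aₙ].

Apply division with remainder until the remainder is 0:
50 ÷ 7 → quotient 7, remainder 1
7 ÷ 1 → quotient 7, remainder 0

[7; 7]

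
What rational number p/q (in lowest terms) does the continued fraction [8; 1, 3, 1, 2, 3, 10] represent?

Build up convergents one term at a time:
a_0 = 8: 8/1
a_1 = 1: 9/1
a_2 = 3: 35/4
a_3 = 1: 44/5
a_4 = 2: 123/14
a_5 = 3: 413/47
a_6 = 10: 4253/484

4253/484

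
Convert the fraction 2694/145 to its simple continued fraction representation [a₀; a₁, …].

[18; 1, 1, 2, 1, 1, 1, 7]

2694 ÷ 145 → quotient 18, remainder 84
145 ÷ 84 → quotient 1, remainder 61
84 ÷ 61 → quotient 1, remainder 23
61 ÷ 23 → quotient 2, remainder 15
23 ÷ 15 → quotient 1, remainder 8
15 ÷ 8 → quotient 1, remainder 7
8 ÷ 7 → quotient 1, remainder 1
7 ÷ 1 → quotient 7, remainder 0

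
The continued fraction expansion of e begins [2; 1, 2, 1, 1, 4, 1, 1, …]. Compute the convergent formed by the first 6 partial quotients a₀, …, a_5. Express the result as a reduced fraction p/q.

Start with 4.
1 + 1/(4/1) = 1 + 1/4 = 5/4
1 + 1/(5/4) = 1 + 4/5 = 9/5
2 + 1/(9/5) = 2 + 5/9 = 23/9
1 + 1/(23/9) = 1 + 9/23 = 32/23
2 + 1/(32/23) = 2 + 23/32 = 87/32

87/32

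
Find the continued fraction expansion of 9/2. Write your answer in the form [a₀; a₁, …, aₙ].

Repeatedly divide and take the remainder:
9 ÷ 2 → quotient 4, remainder 1
2 ÷ 1 → quotient 2, remainder 0

[4; 2]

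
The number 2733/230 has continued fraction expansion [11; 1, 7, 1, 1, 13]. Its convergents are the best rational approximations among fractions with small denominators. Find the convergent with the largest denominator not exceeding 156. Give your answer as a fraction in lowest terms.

a_0 = 11: 11/1  (≤ bound)
a_1 = 1: 12/1  (≤ bound)
a_2 = 7: 95/8  (≤ bound)
a_3 = 1: 107/9  (≤ bound)
a_4 = 1: 202/17  (≤ bound)
a_5 = 13: 2733/230  (> 156, stop)

202/17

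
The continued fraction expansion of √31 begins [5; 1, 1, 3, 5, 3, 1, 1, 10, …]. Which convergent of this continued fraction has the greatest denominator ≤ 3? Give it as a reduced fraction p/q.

a_0 = 5: 5/1  (≤ bound)
a_1 = 1: 6/1  (≤ bound)
a_2 = 1: 11/2  (≤ bound)
a_3 = 3: 39/7  (> 3, stop)

11/2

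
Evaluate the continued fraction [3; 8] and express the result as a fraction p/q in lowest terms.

25/8

Start with 8.
3 + 1/(8/1) = 3 + 1/8 = 25/8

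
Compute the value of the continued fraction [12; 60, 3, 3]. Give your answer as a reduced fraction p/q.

a_0 = 12: 12/1
a_1 = 60: 721/60
a_2 = 3: 2175/181
a_3 = 3: 7246/603

7246/603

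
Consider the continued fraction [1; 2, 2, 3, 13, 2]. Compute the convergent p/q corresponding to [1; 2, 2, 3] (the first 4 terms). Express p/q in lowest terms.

24/17

Compute successive convergents:
a_0 = 1: 1/1
a_1 = 2: 3/2
a_2 = 2: 7/5
a_3 = 3: 24/17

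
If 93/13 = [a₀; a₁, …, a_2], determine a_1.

6

93 ÷ 13 → quotient 7, remainder 2
13 ÷ 2 → quotient 6, remainder 1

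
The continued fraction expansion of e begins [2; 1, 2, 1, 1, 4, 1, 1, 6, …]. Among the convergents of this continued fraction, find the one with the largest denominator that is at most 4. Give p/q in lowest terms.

a_0 = 2: 2/1  (≤ bound)
a_1 = 1: 3/1  (≤ bound)
a_2 = 2: 8/3  (≤ bound)
a_3 = 1: 11/4  (≤ bound)
a_4 = 1: 19/7  (> 4, stop)

11/4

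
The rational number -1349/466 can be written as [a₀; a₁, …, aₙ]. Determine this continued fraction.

[-3; 9, 1, 1, 24]

Repeatedly divide and take the remainder:
-1349 = -3·466 + 49, so a_0 = -3
466 = 9·49 + 25, so a_1 = 9
49 = 1·25 + 24, so a_2 = 1
25 = 1·24 + 1, so a_3 = 1
24 = 24·1 + 0, so a_4 = 24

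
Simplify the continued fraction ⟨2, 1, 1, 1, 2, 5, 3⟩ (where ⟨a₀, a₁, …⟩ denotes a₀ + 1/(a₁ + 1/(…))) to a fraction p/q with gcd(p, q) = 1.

Starting at the tail and folding back:
Start with 3.
5 + 1/(3/1) = 5 + 1/3 = 16/3
2 + 1/(16/3) = 2 + 3/16 = 35/16
1 + 1/(35/16) = 1 + 16/35 = 51/35
1 + 1/(51/35) = 1 + 35/51 = 86/51
1 + 1/(86/51) = 1 + 51/86 = 137/86
2 + 1/(137/86) = 2 + 86/137 = 360/137

360/137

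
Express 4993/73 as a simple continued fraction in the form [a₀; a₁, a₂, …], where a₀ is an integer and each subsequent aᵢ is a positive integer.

4993 = 68·73 + 29, so a_0 = 68
73 = 2·29 + 15, so a_1 = 2
29 = 1·15 + 14, so a_2 = 1
15 = 1·14 + 1, so a_3 = 1
14 = 14·1 + 0, so a_4 = 14

[68; 2, 1, 1, 14]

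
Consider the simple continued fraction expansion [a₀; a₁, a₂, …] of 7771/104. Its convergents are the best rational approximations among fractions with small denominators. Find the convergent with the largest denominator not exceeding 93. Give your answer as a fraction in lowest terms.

a_0 = 74: 74/1  (≤ bound)
a_1 = 1: 75/1  (≤ bound)
a_2 = 2: 224/3  (≤ bound)
a_3 = 1: 299/4  (≤ bound)
a_4 = 1: 523/7  (≤ bound)
a_5 = 2: 1345/18  (≤ bound)
a_6 = 2: 3213/43  (≤ bound)
a_7 = 2: 7771/104  (> 93, stop)

3213/43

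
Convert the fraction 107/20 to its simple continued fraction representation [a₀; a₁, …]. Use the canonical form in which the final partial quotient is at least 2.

[5; 2, 1, 6]

107 ÷ 20 → quotient 5, remainder 7
20 ÷ 7 → quotient 2, remainder 6
7 ÷ 6 → quotient 1, remainder 1
6 ÷ 1 → quotient 6, remainder 0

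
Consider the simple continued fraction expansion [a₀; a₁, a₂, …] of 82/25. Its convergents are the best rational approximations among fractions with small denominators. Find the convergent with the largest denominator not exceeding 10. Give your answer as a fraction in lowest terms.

23/7

a_0 = 3: 3/1  (≤ bound)
a_1 = 3: 10/3  (≤ bound)
a_2 = 1: 13/4  (≤ bound)
a_3 = 1: 23/7  (≤ bound)
a_4 = 3: 82/25  (> 10, stop)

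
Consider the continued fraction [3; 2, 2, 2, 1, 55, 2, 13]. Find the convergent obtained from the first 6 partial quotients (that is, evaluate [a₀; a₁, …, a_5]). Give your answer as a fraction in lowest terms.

Start with 55.
1 + 1/(55/1) = 1 + 1/55 = 56/55
2 + 1/(56/55) = 2 + 55/56 = 167/56
2 + 1/(167/56) = 2 + 56/167 = 390/167
2 + 1/(390/167) = 2 + 167/390 = 947/390
3 + 1/(947/390) = 3 + 390/947 = 3231/947

3231/947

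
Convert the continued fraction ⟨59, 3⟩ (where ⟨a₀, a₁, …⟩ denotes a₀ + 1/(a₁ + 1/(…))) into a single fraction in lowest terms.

Collapse the nested fraction from the inside out:
Start with 3.
59 + 1/(3/1) = 59 + 1/3 = 178/3

178/3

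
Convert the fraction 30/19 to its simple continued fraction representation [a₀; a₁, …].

[1; 1, 1, 2, 1, 2]

30 ÷ 19 → quotient 1, remainder 11
19 ÷ 11 → quotient 1, remainder 8
11 ÷ 8 → quotient 1, remainder 3
8 ÷ 3 → quotient 2, remainder 2
3 ÷ 2 → quotient 1, remainder 1
2 ÷ 1 → quotient 2, remainder 0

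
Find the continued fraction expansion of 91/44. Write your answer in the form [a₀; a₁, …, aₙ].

[2; 14, 1, 2]

91 ÷ 44 → quotient 2, remainder 3
44 ÷ 3 → quotient 14, remainder 2
3 ÷ 2 → quotient 1, remainder 1
2 ÷ 1 → quotient 2, remainder 0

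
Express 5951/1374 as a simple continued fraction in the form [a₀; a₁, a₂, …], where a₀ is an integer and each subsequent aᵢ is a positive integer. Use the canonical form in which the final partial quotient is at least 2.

[4; 3, 50, 1, 1, 4]

5951 = 4·1374 + 455, so a_0 = 4
1374 = 3·455 + 9, so a_1 = 3
455 = 50·9 + 5, so a_2 = 50
9 = 1·5 + 4, so a_3 = 1
5 = 1·4 + 1, so a_4 = 1
4 = 4·1 + 0, so a_5 = 4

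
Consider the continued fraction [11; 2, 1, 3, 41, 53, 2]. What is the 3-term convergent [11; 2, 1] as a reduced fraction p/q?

Start with 1.
2 + 1/(1/1) = 2 + 1/1 = 3/1
11 + 1/(3/1) = 11 + 1/3 = 34/3

34/3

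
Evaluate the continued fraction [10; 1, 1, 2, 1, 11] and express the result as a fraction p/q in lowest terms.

867/82

Start with 11.
1 + 1/(11/1) = 1 + 1/11 = 12/11
2 + 1/(12/11) = 2 + 11/12 = 35/12
1 + 1/(35/12) = 1 + 12/35 = 47/35
1 + 1/(47/35) = 1 + 35/47 = 82/47
10 + 1/(82/47) = 10 + 47/82 = 867/82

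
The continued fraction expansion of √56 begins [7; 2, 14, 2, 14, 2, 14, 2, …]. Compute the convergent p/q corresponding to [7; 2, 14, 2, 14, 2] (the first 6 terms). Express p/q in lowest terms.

13455/1798

Starting at the tail and folding back:
Start with 2.
14 + 1/(2/1) = 14 + 1/2 = 29/2
2 + 1/(29/2) = 2 + 2/29 = 60/29
14 + 1/(60/29) = 14 + 29/60 = 869/60
2 + 1/(869/60) = 2 + 60/869 = 1798/869
7 + 1/(1798/869) = 7 + 869/1798 = 13455/1798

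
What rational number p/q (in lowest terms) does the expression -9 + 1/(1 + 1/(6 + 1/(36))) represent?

-2060/253

Start with 36.
6 + 1/(36/1) = 6 + 1/36 = 217/36
1 + 1/(217/36) = 1 + 36/217 = 253/217
-9 + 1/(253/217) = -9 + 217/253 = -2060/253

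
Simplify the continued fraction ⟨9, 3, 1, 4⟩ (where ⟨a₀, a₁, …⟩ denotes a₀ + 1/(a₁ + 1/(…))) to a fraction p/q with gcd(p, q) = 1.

a_0 = 9: 9/1
a_1 = 3: 28/3
a_2 = 1: 37/4
a_3 = 4: 176/19

176/19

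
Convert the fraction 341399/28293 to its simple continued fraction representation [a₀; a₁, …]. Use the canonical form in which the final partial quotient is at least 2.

[12; 15, 39, 4, 2, 1, 3]

341399 = 12·28293 + 1883, so a_0 = 12
28293 = 15·1883 + 48, so a_1 = 15
1883 = 39·48 + 11, so a_2 = 39
48 = 4·11 + 4, so a_3 = 4
11 = 2·4 + 3, so a_4 = 2
4 = 1·3 + 1, so a_5 = 1
3 = 3·1 + 0, so a_6 = 3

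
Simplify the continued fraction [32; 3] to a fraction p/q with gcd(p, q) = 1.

Start with 3.
32 + 1/(3/1) = 32 + 1/3 = 97/3

97/3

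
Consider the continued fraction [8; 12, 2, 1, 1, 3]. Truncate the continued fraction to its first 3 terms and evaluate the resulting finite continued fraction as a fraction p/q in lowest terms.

202/25

Start with 2.
12 + 1/(2/1) = 12 + 1/2 = 25/2
8 + 1/(25/2) = 8 + 2/25 = 202/25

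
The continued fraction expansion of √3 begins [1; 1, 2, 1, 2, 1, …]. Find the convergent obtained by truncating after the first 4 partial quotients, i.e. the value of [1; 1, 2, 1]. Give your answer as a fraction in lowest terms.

7/4

Start with 1.
2 + 1/(1/1) = 2 + 1/1 = 3/1
1 + 1/(3/1) = 1 + 1/3 = 4/3
1 + 1/(4/3) = 1 + 3/4 = 7/4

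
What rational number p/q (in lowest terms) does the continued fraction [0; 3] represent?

Start with 3.
0 + 1/(3/1) = 0 + 1/3 = 1/3

1/3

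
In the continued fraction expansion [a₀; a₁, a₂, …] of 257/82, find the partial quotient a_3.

5

257 = 3·82 + 11, so a_0 = 3
82 = 7·11 + 5, so a_1 = 7
11 = 2·5 + 1, so a_2 = 2
5 = 5·1 + 0, so a_3 = 5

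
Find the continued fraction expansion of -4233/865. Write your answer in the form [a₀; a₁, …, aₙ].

[-5; 9, 2, 2, 18]

-4233 = -5·865 + 92, so a_0 = -5
865 = 9·92 + 37, so a_1 = 9
92 = 2·37 + 18, so a_2 = 2
37 = 2·18 + 1, so a_3 = 2
18 = 18·1 + 0, so a_4 = 18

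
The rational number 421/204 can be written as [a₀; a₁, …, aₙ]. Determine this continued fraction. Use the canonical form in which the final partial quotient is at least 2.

[2; 15, 1, 2, 4]

Repeatedly divide and take the remainder:
421 = 2·204 + 13, so a_0 = 2
204 = 15·13 + 9, so a_1 = 15
13 = 1·9 + 4, so a_2 = 1
9 = 2·4 + 1, so a_3 = 2
4 = 4·1 + 0, so a_4 = 4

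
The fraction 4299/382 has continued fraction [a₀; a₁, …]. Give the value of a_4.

6

Apply division with remainder until the remainder is 0:
⌊4299/382⌋ = 11, remainder 97
⌊382/97⌋ = 3, remainder 91
⌊97/91⌋ = 1, remainder 6
⌊91/6⌋ = 15, remainder 1
⌊6/1⌋ = 6, remainder 0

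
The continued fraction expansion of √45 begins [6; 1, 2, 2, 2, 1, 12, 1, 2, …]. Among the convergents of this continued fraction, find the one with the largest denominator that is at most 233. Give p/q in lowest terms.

List convergents until the denominator exceeds the bound:
a_0 = 6: 6/1  (≤ bound)
a_1 = 1: 7/1  (≤ bound)
a_2 = 2: 20/3  (≤ bound)
a_3 = 2: 47/7  (≤ bound)
a_4 = 2: 114/17  (≤ bound)
a_5 = 1: 161/24  (≤ bound)
a_6 = 12: 2046/305  (> 233, stop)

161/24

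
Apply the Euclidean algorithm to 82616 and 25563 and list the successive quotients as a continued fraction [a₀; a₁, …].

82616 ÷ 25563 → quotient 3, remainder 5927
25563 ÷ 5927 → quotient 4, remainder 1855
5927 ÷ 1855 → quotient 3, remainder 362
1855 ÷ 362 → quotient 5, remainder 45
362 ÷ 45 → quotient 8, remainder 2
45 ÷ 2 → quotient 22, remainder 1
2 ÷ 1 → quotient 2, remainder 0

[3; 4, 3, 5, 8, 22, 2]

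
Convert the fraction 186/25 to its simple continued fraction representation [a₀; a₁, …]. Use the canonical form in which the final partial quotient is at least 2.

⌊186/25⌋ = 7, remainder 11
⌊25/11⌋ = 2, remainder 3
⌊11/3⌋ = 3, remainder 2
⌊3/2⌋ = 1, remainder 1
⌊2/1⌋ = 2, remainder 0

[7; 2, 3, 1, 2]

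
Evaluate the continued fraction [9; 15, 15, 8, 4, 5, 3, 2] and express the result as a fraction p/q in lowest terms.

Start with 2.
3 + 1/(2/1) = 3 + 1/2 = 7/2
5 + 1/(7/2) = 5 + 2/7 = 37/7
4 + 1/(37/7) = 4 + 7/37 = 155/37
8 + 1/(155/37) = 8 + 37/155 = 1277/155
15 + 1/(1277/155) = 15 + 155/1277 = 19310/1277
15 + 1/(19310/1277) = 15 + 1277/19310 = 290927/19310
9 + 1/(290927/19310) = 9 + 19310/290927 = 2637653/290927

2637653/290927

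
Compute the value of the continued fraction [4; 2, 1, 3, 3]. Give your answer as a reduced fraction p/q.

Build up convergents one term at a time:
a_0 = 4: 4/1
a_1 = 2: 9/2
a_2 = 1: 13/3
a_3 = 3: 48/11
a_4 = 3: 157/36

157/36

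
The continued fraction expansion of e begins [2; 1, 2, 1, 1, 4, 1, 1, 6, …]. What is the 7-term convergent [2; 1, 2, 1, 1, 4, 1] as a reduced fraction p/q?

106/39

a_0 = 2: 2/1
a_1 = 1: 3/1
a_2 = 2: 8/3
a_3 = 1: 11/4
a_4 = 1: 19/7
a_5 = 4: 87/32
a_6 = 1: 106/39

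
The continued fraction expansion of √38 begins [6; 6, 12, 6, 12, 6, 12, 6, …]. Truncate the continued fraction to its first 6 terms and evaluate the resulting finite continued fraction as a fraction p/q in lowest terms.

202501/32850

a_0 = 6: 6/1
a_1 = 6: 37/6
a_2 = 12: 450/73
a_3 = 6: 2737/444
a_4 = 12: 33294/5401
a_5 = 6: 202501/32850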